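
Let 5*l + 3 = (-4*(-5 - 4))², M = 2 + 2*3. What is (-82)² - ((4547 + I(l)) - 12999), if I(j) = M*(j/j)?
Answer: 15168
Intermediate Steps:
M = 8 (M = 2 + 6 = 8)
l = 1293/5 (l = -⅗ + (-4*(-5 - 4))²/5 = -⅗ + (-4*(-9))²/5 = -⅗ + (⅕)*36² = -⅗ + (⅕)*1296 = -⅗ + 1296/5 = 1293/5 ≈ 258.60)
I(j) = 8 (I(j) = 8*(j/j) = 8*1 = 8)
(-82)² - ((4547 + I(l)) - 12999) = (-82)² - ((4547 + 8) - 12999) = 6724 - (4555 - 12999) = 6724 - 1*(-8444) = 6724 + 8444 = 15168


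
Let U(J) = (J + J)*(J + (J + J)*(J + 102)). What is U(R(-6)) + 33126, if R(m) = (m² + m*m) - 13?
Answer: 2281852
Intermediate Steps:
R(m) = -13 + 2*m² (R(m) = (m² + m²) - 13 = 2*m² - 13 = -13 + 2*m²)
U(J) = 2*J*(J + 2*J*(102 + J)) (U(J) = (2*J)*(J + (2*J)*(102 + J)) = (2*J)*(J + 2*J*(102 + J)) = 2*J*(J + 2*J*(102 + J)))
U(R(-6)) + 33126 = (-13 + 2*(-6)²)²*(410 + 4*(-13 + 2*(-6)²)) + 33126 = (-13 + 2*36)²*(410 + 4*(-13 + 2*36)) + 33126 = (-13 + 72)²*(410 + 4*(-13 + 72)) + 33126 = 59²*(410 + 4*59) + 33126 = 3481*(410 + 236) + 33126 = 3481*646 + 33126 = 2248726 + 33126 = 2281852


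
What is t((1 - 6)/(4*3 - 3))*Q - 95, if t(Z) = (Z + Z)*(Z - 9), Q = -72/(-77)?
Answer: -58955/693 ≈ -85.072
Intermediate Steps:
Q = 72/77 (Q = -72*(-1/77) = 72/77 ≈ 0.93507)
t(Z) = 2*Z*(-9 + Z) (t(Z) = (2*Z)*(-9 + Z) = 2*Z*(-9 + Z))
t((1 - 6)/(4*3 - 3))*Q - 95 = (2*((1 - 6)/(4*3 - 3))*(-9 + (1 - 6)/(4*3 - 3)))*(72/77) - 95 = (2*(-5/(12 - 3))*(-9 - 5/(12 - 3)))*(72/77) - 95 = (2*(-5/9)*(-9 - 5/9))*(72/77) - 95 = (2*(-5/9)*(-86/9))*(72/77) - 95 = (860/81)*(72/77) - 95 = 6880/693 - 95 = -58955/693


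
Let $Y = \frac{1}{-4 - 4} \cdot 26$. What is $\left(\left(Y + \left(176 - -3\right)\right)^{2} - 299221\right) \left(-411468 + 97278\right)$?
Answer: $\frac{674460205065}{8} \approx 8.4307 \cdot 10^{10}$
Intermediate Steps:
$Y = - \frac{13}{4}$ ($Y = \frac{1}{-8} \cdot 26 = \left(- \frac{1}{8}\right) 26 = - \frac{13}{4} \approx -3.25$)
$\left(\left(Y + \left(176 - -3\right)\right)^{2} - 299221\right) \left(-411468 + 97278\right) = \left(\left(- \frac{13}{4} + \left(176 - -3\right)\right)^{2} - 299221\right) \left(-411468 + 97278\right) = \left(\left(- \frac{13}{4} + \left(176 + 3\right)\right)^{2} - 299221\right) \left(-314190\right) = \left(\left(- \frac{13}{4} + 179\right)^{2} - 299221\right) \left(-314190\right) = \left(\left(\frac{703}{4}\right)^{2} - 299221\right) \left(-314190\right) = \left(\frac{494209}{16} - 299221\right) \left(-314190\right) = \left(- \frac{4293327}{16}\right) \left(-314190\right) = \frac{674460205065}{8}$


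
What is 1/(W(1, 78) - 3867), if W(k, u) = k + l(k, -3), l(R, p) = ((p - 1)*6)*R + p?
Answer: -1/3893 ≈ -0.00025687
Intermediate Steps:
l(R, p) = p + R*(-6 + 6*p) (l(R, p) = ((-1 + p)*6)*R + p = (-6 + 6*p)*R + p = R*(-6 + 6*p) + p = p + R*(-6 + 6*p))
W(k, u) = -3 - 23*k (W(k, u) = k + (-3 - 6*k + 6*k*(-3)) = k + (-3 - 6*k - 18*k) = k + (-3 - 24*k) = -3 - 23*k)
1/(W(1, 78) - 3867) = 1/((-3 - 23*1) - 3867) = 1/((-3 - 23) - 3867) = 1/(-26 - 3867) = 1/(-3893) = -1/3893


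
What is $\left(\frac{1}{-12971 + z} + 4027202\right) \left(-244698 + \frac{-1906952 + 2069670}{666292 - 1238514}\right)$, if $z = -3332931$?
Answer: $- \frac{943370106266938466941911}{957299367122} \approx -9.8545 \cdot 10^{11}$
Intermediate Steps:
$\left(\frac{1}{-12971 + z} + 4027202\right) \left(-244698 + \frac{-1906952 + 2069670}{666292 - 1238514}\right) = \left(\frac{1}{-12971 - 3332931} + 4027202\right) \left(-244698 + \frac{-1906952 + 2069670}{666292 - 1238514}\right) = \left(\frac{1}{-3345902} + 4027202\right) \left(-244698 + \frac{162718}{-572222}\right) = \left(- \frac{1}{3345902} + 4027202\right) \left(-244698 + 162718 \left(- \frac{1}{572222}\right)\right) = \frac{13474623226203 \left(-244698 - \frac{81359}{286111}\right)}{3345902} = \frac{13474623226203}{3345902} \left(- \frac{70010870837}{286111}\right) = - \frac{943370106266938466941911}{957299367122}$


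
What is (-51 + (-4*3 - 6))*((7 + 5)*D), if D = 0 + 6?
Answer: -4968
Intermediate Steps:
D = 6
(-51 + (-4*3 - 6))*((7 + 5)*D) = (-51 + (-4*3 - 6))*((7 + 5)*6) = (-51 + (-12 - 6))*(12*6) = (-51 - 18)*72 = -69*72 = -4968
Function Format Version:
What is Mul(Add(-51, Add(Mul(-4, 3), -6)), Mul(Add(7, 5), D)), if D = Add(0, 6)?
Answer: -4968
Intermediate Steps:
D = 6
Mul(Add(-51, Add(Mul(-4, 3), -6)), Mul(Add(7, 5), D)) = Mul(Add(-51, Add(Mul(-4, 3), -6)), Mul(Add(7, 5), 6)) = Mul(Add(-51, Add(-12, -6)), Mul(12, 6)) = Mul(Add(-51, -18), 72) = Mul(-69, 72) = -4968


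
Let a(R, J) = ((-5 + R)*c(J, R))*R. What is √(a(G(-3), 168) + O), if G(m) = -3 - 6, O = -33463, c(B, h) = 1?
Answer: I*√33337 ≈ 182.58*I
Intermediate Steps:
G(m) = -9
a(R, J) = R*(-5 + R) (a(R, J) = ((-5 + R)*1)*R = (-5 + R)*R = R*(-5 + R))
√(a(G(-3), 168) + O) = √(-9*(-5 - 9) - 33463) = √(-9*(-14) - 33463) = √(126 - 33463) = √(-33337) = I*√33337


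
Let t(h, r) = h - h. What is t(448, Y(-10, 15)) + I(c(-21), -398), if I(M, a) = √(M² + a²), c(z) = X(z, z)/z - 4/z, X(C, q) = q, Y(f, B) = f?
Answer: √69856789/21 ≈ 398.00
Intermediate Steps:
t(h, r) = 0
c(z) = 1 - 4/z (c(z) = z/z - 4/z = 1 - 4/z)
t(448, Y(-10, 15)) + I(c(-21), -398) = 0 + √(((-4 - 21)/(-21))² + (-398)²) = 0 + √((-1/21*(-25))² + 158404) = 0 + √((25/21)² + 158404) = 0 + √(625/441 + 158404) = 0 + √(69856789/441) = 0 + √69856789/21 = √69856789/21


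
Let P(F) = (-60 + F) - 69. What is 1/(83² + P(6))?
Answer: 1/6766 ≈ 0.00014780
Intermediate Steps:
P(F) = -129 + F
1/(83² + P(6)) = 1/(83² + (-129 + 6)) = 1/(6889 - 123) = 1/6766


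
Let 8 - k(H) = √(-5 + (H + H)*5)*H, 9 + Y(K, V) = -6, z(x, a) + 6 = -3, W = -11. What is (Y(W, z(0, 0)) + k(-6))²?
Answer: (7 - 6*I*√65)² ≈ -2291.0 - 677.23*I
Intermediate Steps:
z(x, a) = -9 (z(x, a) = -6 - 3 = -9)
Y(K, V) = -15 (Y(K, V) = -9 - 6 = -15)
k(H) = 8 - H*√(-5 + 10*H) (k(H) = 8 - √(-5 + (H + H)*5)*H = 8 - √(-5 + (2*H)*5)*H = 8 - √(-5 + 10*H)*H = 8 - H*√(-5 + 10*H))
(Y(W, z(0, 0)) + k(-6))² = (-15 + (8 - 1*(-6)*√(-5 + 10*(-6))))² = (-15 + (8 - 1*(-6)*√(-5 - 60)))² = (-15 + (8 - 1*(-6)*√(-65)))² = (-15 + (8 - 1*(-6)*I*√65))² = (-15 + (8 + 6*I*√65))² = (-7 + 6*I*√65)²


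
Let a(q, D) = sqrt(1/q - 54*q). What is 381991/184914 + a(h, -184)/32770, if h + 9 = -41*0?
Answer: 381991/184914 + sqrt(4373)/98310 ≈ 2.0664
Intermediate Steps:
h = -9 (h = -9 - 41*0 = -9 + 0 = -9)
381991/184914 + a(h, -184)/32770 = 381991/184914 + sqrt(1/(-9) - 54*(-9))/32770 = 381991*(1/184914) + sqrt(-1/9 + 486)*(1/32770) = 381991/184914 + sqrt(4373/9)*(1/32770) = 381991/184914 + (sqrt(4373)/3)*(1/32770) = 381991/184914 + sqrt(4373)/98310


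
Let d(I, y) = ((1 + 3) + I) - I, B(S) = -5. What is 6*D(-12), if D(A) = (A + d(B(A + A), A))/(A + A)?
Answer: 2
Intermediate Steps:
d(I, y) = 4 (d(I, y) = (4 + I) - I = 4)
D(A) = (4 + A)/(2*A) (D(A) = (A + 4)/(A + A) = (4 + A)/((2*A)) = (4 + A)*(1/(2*A)) = (4 + A)/(2*A))
6*D(-12) = 6*((½)*(4 - 12)/(-12)) = 6*((½)*(-1/12)*(-8)) = 6*(⅓) = 2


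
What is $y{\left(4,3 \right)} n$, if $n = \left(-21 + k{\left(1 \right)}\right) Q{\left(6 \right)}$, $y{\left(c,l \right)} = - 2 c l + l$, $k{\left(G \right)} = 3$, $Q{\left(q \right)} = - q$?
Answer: $-2268$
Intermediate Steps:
$y{\left(c,l \right)} = l - 2 c l$ ($y{\left(c,l \right)} = - 2 c l + l = l - 2 c l$)
$n = 108$ ($n = \left(-21 + 3\right) \left(\left(-1\right) 6\right) = \left(-18\right) \left(-6\right) = 108$)
$y{\left(4,3 \right)} n = 3 \left(1 - 8\right) 108 = 3 \left(-7\right) 108 = \left(-21\right) 108 = -2268$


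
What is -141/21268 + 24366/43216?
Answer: 64015329/114889736 ≈ 0.55719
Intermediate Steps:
-141/21268 + 24366/43216 = -141*1/21268 + 24366*(1/43216) = -141/21268 + 12183/21608 = 64015329/114889736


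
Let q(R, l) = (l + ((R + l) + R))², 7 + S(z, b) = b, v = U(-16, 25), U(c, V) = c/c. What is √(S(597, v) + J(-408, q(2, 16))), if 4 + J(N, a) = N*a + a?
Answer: I*√527482 ≈ 726.28*I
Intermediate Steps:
U(c, V) = 1
v = 1
S(z, b) = -7 + b
q(R, l) = (2*R + 2*l)² (q(R, l) = (l + (l + 2*R))² = (2*R + 2*l)²)
J(N, a) = -4 + a + N*a (J(N, a) = -4 + (N*a + a) = -4 + (a + N*a) = -4 + a + N*a)
√(S(597, v) + J(-408, q(2, 16))) = √((-7 + 1) + (-4 + 4*(2 + 16)² - 1632*(2 + 16)²)) = √(-6 + (-4 + 4*18² - 1632*18²)) = √(-6 + (-4 + 4*324 - 1632*324)) = √(-6 + (-4 + 1296 - 408*1296)) = √(-6 + (-4 + 1296 - 528768)) = √(-6 - 527476) = √(-527482) = I*√527482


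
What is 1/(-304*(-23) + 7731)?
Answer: 1/14723 ≈ 6.7921e-5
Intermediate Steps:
1/(-304*(-23) + 7731) = 1/(6992 + 7731) = 1/14723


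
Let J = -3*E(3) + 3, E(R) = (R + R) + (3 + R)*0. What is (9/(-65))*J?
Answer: 27/13 ≈ 2.0769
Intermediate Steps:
E(R) = 2*R (E(R) = 2*R + 0 = 2*R)
J = -15 (J = -6*3 + 3 = -3*6 + 3 = -18 + 3 = -15)
(9/(-65))*J = (9/(-65))*(-15) = (9*(-1/65))*(-15) = -9/65*(-15) = 27/13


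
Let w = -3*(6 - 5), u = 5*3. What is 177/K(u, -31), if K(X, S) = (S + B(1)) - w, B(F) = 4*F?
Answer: -59/8 ≈ -7.3750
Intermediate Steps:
u = 15
w = -3 (w = -3*1 = -3)
K(X, S) = 7 + S (K(X, S) = (S + 4*1) - 1*(-3) = (S + 4) + 3 = (4 + S) + 3 = 7 + S)
177/K(u, -31) = 177/(7 - 31) = 177/(-24) = 177*(-1/24) = -59/8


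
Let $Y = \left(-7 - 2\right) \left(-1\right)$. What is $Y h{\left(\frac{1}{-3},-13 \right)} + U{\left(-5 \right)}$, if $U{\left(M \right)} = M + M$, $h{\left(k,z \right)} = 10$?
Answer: $80$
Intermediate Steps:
$Y = 9$ ($Y = \left(-9\right) \left(-1\right) = 9$)
$U{\left(M \right)} = 2 M$
$Y h{\left(\frac{1}{-3},-13 \right)} + U{\left(-5 \right)} = 9 \cdot 10 + 2 \left(-5\right) = 90 - 10 = 80$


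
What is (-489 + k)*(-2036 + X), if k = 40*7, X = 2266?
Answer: -48070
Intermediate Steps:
k = 280
(-489 + k)*(-2036 + X) = (-489 + 280)*(-2036 + 2266) = -209*230 = -48070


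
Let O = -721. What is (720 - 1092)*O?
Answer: 268212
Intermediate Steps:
(720 - 1092)*O = (720 - 1092)*(-721) = -372*(-721) = 268212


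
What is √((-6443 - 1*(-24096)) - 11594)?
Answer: √6059 ≈ 77.840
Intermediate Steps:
√((-6443 - 1*(-24096)) - 11594) = √((-6443 + 24096) - 11594) = √(17653 - 11594) = √6059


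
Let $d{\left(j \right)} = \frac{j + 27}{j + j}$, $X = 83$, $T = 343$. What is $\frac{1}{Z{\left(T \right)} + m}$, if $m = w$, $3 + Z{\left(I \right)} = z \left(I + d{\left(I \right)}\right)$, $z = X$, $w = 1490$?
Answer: $\frac{343}{10290263} \approx 3.3333 \cdot 10^{-5}$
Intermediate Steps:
$z = 83$
$d{\left(j \right)} = \frac{27 + j}{2 j}$
$Z{\left(I \right)} = -3 + 83 I + \frac{83 \left(27 + I\right)}{2 I}$ ($Z{\left(I \right)} = -3 + 83 \left(I + \frac{27 + I}{2 I}\right) = -3 + \left(83 I + \frac{83 \left(27 + I\right)}{2 I}\right) = -3 + 83 I + \frac{83 \left(27 + I\right)}{2 I}$)
$m = 1490$
$\frac{1}{Z{\left(T \right)} + m} = \frac{1}{\left(\frac{77}{2} + 83 \cdot 343 + \frac{2241}{2 \cdot 343}\right) + 1490} = \frac{1}{\left(\frac{77}{2} + 28469 + \frac{2241}{2} \cdot \frac{1}{343}\right) + 1490} = \frac{1}{\left(\frac{77}{2} + 28469 + \frac{2241}{686}\right) + 1490} = \frac{1}{\frac{9779193}{343} + 1490} = \frac{1}{\frac{10290263}{343}} = \frac{343}{10290263}$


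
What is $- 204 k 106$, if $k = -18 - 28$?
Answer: $994704$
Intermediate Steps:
$k = -46$
$- 204 k 106 = \left(-204\right) \left(-46\right) 106 = 9384 \cdot 106 = 994704$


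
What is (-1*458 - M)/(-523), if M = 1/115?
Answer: 52671/60145 ≈ 0.87573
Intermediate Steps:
M = 1/115 ≈ 0.0086956
(-1*458 - M)/(-523) = (-1*458 - 1*1/115)/(-523) = (-458 - 1/115)*(-1/523) = -52671/115*(-1/523) = 52671/60145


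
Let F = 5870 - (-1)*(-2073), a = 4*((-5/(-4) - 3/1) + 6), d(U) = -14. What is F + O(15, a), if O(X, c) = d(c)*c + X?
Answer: 3574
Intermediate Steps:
a = 17 (a = 4*((-5*(-¼) - 3*1) + 6) = 4*((5/4 - 3) + 6) = 4*(-7/4 + 6) = 4*(17/4) = 17)
O(X, c) = X - 14*c (O(X, c) = -14*c + X = X - 14*c)
F = 3797 (F = 5870 - 1*2073 = 5870 - 2073 = 3797)
F + O(15, a) = 3797 + (15 - 14*17) = 3797 + (15 - 238) = 3797 - 223 = 3574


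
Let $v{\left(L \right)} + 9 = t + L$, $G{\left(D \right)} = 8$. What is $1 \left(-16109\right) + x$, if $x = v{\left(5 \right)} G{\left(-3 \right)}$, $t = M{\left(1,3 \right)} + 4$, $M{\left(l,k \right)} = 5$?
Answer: $-16069$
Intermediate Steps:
$t = 9$ ($t = 5 + 4 = 9$)
$v{\left(L \right)} = L$ ($v{\left(L \right)} = -9 + \left(9 + L\right) = L$)
$x = 40$ ($x = 5 \cdot 8 = 40$)
$1 \left(-16109\right) + x = 1 \left(-16109\right) + 40 = -16109 + 40 = -16069$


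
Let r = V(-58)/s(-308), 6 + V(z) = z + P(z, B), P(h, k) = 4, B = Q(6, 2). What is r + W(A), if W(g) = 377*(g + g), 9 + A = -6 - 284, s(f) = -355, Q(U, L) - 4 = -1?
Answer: -16006654/71 ≈ -2.2545e+5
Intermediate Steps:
Q(U, L) = 3 (Q(U, L) = 4 - 1 = 3)
B = 3
V(z) = -2 + z (V(z) = -6 + (z + 4) = -6 + (4 + z) = -2 + z)
A = -299 (A = -9 + (-6 - 284) = -9 - 290 = -299)
W(g) = 754*g (W(g) = 377*(2*g) = 754*g)
r = 12/71 (r = (-2 - 58)/(-355) = -60*(-1/355) = 12/71 ≈ 0.16901)
r + W(A) = 12/71 + 754*(-299) = 12/71 - 225446 = -16006654/71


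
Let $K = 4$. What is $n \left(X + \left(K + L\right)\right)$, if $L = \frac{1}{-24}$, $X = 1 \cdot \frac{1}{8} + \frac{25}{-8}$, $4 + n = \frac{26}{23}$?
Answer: $- \frac{11}{4} \approx -2.75$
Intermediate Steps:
$n = - \frac{66}{23}$ ($n = -4 + \frac{26}{23} = - \frac{66}{23} \approx -2.8696$)
$X = -3$ ($X = 1 \cdot \frac{1}{8} + 25 \left(- \frac{1}{8}\right) = \frac{1}{8} - \frac{25}{8} = -3$)
$L = - \frac{1}{24} \approx -0.041667$
$n \left(X + \left(K + L\right)\right) = - \frac{66 \left(-3 + \left(4 - \frac{1}{24}\right)\right)}{23} = - \frac{66 \left(-3 + \frac{95}{24}\right)}{23} = \left(- \frac{66}{23}\right) \frac{23}{24} = - \frac{11}{4}$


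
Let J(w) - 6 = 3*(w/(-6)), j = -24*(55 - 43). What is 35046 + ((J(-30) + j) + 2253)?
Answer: 37032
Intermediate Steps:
j = -288 (j = -24*12 = -288)
J(w) = 6 - w/2 (J(w) = 6 + 3*(w/(-6)) = 6 + 3*(w*(-⅙)) = 6 + 3*(-w/6) = 6 - w/2)
35046 + ((J(-30) + j) + 2253) = 35046 + (((6 - ½*(-30)) - 288) + 2253) = 35046 + (((6 + 15) - 288) + 2253) = 35046 + ((21 - 288) + 2253) = 35046 + (-267 + 2253) = 35046 + 1986 = 37032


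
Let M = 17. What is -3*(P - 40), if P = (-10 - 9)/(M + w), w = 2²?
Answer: 859/7 ≈ 122.71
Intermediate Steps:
w = 4
P = -19/21 (P = (-10 - 9)/(17 + 4) = -19/21 ≈ -0.90476)
-3*(P - 40) = -3*(-19/21 - 40) = -3*(-859/21) = 859/7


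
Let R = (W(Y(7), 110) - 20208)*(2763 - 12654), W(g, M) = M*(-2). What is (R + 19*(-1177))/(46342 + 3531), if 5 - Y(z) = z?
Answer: 202030985/49873 ≈ 4050.9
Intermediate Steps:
Y(z) = 5 - z
W(g, M) = -2*M
R = 202053348 (R = (-2*110 - 20208)*(2763 - 12654) = (-220 - 20208)*(-9891) = -20428*(-9891) = 202053348)
(R + 19*(-1177))/(46342 + 3531) = (202053348 + 19*(-1177))/(46342 + 3531) = (202053348 - 22363)/49873 = 202030985*(1/49873) = 202030985/49873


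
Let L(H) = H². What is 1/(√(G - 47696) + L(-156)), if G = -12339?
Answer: 24336/592300931 - I*√60035/592300931 ≈ 4.1087e-5 - 4.1368e-7*I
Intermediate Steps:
1/(√(G - 47696) + L(-156)) = 1/(√(-12339 - 47696) + (-156)²) = 1/(√(-60035) + 24336) = 1/(I*√60035 + 24336) = 1/(24336 + I*√60035)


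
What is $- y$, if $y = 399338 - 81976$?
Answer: $-317362$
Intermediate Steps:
$y = 317362$ ($y = 399338 - 81976 = 317362$)
$- y = \left(-1\right) 317362 = -317362$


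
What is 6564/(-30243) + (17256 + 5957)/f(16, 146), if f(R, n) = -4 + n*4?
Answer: 232741213/5846980 ≈ 39.805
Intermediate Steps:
f(R, n) = -4 + 4*n
6564/(-30243) + (17256 + 5957)/f(16, 146) = 6564/(-30243) + (17256 + 5957)/(-4 + 4*146) = 6564*(-1/30243) + 23213/(-4 + 584) = -2188/10081 + 23213/580 = 232741213/5846980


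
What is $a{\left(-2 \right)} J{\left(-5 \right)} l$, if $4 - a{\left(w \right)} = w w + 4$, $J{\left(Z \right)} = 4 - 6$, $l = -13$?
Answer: $-104$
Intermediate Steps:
$J{\left(Z \right)} = -2$ ($J{\left(Z \right)} = 4 - 6 = -2$)
$a{\left(w \right)} = - w^{2}$ ($a{\left(w \right)} = 4 - \left(w w + 4\right) = 4 - \left(w^{2} + 4\right) = 4 - \left(4 + w^{2}\right) = - w^{2}$)
$a{\left(-2 \right)} J{\left(-5 \right)} l = - \left(-2\right)^{2} \left(-2\right) \left(-13\right) = \left(-1\right) 4 \left(-2\right) \left(-13\right) = \left(-4\right) \left(-2\right) \left(-13\right) = 8 \left(-13\right) = -104$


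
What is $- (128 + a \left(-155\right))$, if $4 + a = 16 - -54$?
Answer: $10102$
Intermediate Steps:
$a = 66$ ($a = -4 + \left(16 - -54\right) = -4 + \left(16 + 54\right) = -4 + 70 = 66$)
$- (128 + a \left(-155\right)) = - (128 + 66 \left(-155\right)) = - (128 - 10230) = \left(-1\right) \left(-10102\right) = 10102$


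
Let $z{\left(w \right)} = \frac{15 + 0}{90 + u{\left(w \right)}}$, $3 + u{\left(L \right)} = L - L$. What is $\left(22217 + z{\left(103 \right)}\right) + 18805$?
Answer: $\frac{1189643}{29} \approx 41022.0$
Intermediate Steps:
$u{\left(L \right)} = -3$ ($u{\left(L \right)} = -3 + \left(L - L\right) = -3 + 0 = -3$)
$z{\left(w \right)} = \frac{5}{29}$ ($z{\left(w \right)} = \frac{15 + 0}{90 - 3} = \frac{15}{87} = 15 \cdot \frac{1}{87} = \frac{5}{29}$)
$\left(22217 + z{\left(103 \right)}\right) + 18805 = \left(22217 + \frac{5}{29}\right) + 18805 = \frac{644298}{29} + 18805 = \frac{1189643}{29}$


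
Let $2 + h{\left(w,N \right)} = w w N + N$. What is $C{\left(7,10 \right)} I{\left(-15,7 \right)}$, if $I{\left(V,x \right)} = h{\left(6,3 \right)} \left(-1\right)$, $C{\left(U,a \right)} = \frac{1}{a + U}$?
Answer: $- \frac{109}{17} \approx -6.4118$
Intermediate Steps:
$C{\left(U,a \right)} = \frac{1}{U + a}$
$h{\left(w,N \right)} = -2 + N + N w^{2}$ ($h{\left(w,N \right)} = -2 + \left(w w N + N\right) = -2 + \left(w^{2} N + N\right) = -2 + \left(N w^{2} + N\right) = -2 + \left(N + N w^{2}\right) = -2 + N + N w^{2}$)
$I{\left(V,x \right)} = -109$ ($I{\left(V,x \right)} = \left(-2 + 3 + 3 \cdot 6^{2}\right) \left(-1\right) = \left(-2 + 3 + 3 \cdot 36\right) \left(-1\right) = \left(-2 + 3 + 108\right) \left(-1\right) = 109 \left(-1\right) = -109$)
$C{\left(7,10 \right)} I{\left(-15,7 \right)} = \frac{1}{7 + 10} \left(-109\right) = \frac{1}{17} \left(-109\right) = - \frac{109}{17}$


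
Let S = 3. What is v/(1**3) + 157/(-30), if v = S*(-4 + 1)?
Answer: -427/30 ≈ -14.233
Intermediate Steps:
v = -9 (v = 3*(-4 + 1) = 3*(-3) = -9)
v/(1**3) + 157/(-30) = -9/(1**3) + 157/(-30) = -9/1 + 157*(-1/30) = -9*1 - 157/30 = -9 - 157/30 = -427/30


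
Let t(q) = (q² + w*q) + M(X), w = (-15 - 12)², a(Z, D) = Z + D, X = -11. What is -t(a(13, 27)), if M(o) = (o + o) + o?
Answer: -30727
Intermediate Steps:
M(o) = 3*o (M(o) = 2*o + o = 3*o)
a(Z, D) = D + Z
w = 729 (w = (-27)² = 729)
t(q) = -33 + q² + 729*q (t(q) = (q² + 729*q) + 3*(-11) = (q² + 729*q) - 33 = -33 + q² + 729*q)
-t(a(13, 27)) = -(-33 + (27 + 13)² + 729*(27 + 13)) = -(-33 + 40² + 729*40) = -(-33 + 1600 + 29160) = -1*30727 = -30727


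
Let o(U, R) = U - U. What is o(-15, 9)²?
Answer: 0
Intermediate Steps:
o(U, R) = 0
o(-15, 9)² = 0² = 0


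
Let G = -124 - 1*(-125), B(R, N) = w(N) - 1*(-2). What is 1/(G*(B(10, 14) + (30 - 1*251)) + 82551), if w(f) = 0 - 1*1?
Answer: 1/82331 ≈ 1.2146e-5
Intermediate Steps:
w(f) = -1 (w(f) = 0 - 1 = -1)
B(R, N) = 1 (B(R, N) = -1 - 1*(-2) = -1 + 2 = 1)
G = 1 (G = -124 + 125 = 1)
1/(G*(B(10, 14) + (30 - 1*251)) + 82551) = 1/(1*(1 + (30 - 1*251)) + 82551) = 1/(1*(1 + (30 - 251)) + 82551) = 1/(1*(1 - 221) + 82551) = 1/(1*(-220) + 82551) = 1/(-220 + 82551) = 1/82331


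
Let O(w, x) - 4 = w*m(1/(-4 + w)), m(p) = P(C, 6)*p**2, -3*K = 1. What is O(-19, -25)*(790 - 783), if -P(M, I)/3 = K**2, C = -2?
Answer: 44569/1587 ≈ 28.084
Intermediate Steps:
K = -1/3 (K = -1/3*1 = -1/3 ≈ -0.33333)
P(M, I) = -1/3 (P(M, I) = -3*(-1/3)**2 = -3*1/9 = -1/3)
m(p) = -p**2/3
O(w, x) = 4 - w/(3*(-4 + w)**2) (O(w, x) = 4 + w*(-1/(3*(-4 + w)**2)) = 4 - w/(3*(-4 + w)**2))
O(-19, -25)*(790 - 783) = (4 - 1/3*(-19)/(-4 - 19)**2)*(790 - 783) = (4 - 1/3*(-19)/(-23)**2)*7 = (4 - 1/3*(-19)*1/529)*7 = (4 + 19/1587)*7 = (6367/1587)*7 = 44569/1587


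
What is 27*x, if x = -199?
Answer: -5373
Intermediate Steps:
27*x = 27*(-199) = -5373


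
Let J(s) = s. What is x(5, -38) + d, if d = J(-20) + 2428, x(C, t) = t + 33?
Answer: 2403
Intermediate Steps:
x(C, t) = 33 + t
d = 2408 (d = -20 + 2428 = 2408)
x(5, -38) + d = (33 - 38) + 2408 = -5 + 2408 = 2403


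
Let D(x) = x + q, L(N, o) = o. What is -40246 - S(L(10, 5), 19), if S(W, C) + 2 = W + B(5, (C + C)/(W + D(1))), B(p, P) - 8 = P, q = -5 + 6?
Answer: -281837/7 ≈ -40262.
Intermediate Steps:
q = 1
D(x) = 1 + x (D(x) = x + 1 = 1 + x)
B(p, P) = 8 + P
S(W, C) = 6 + W + 2*C/(2 + W) (S(W, C) = -2 + (W + (8 + (C + C)/(W + (1 + 1)))) = -2 + (W + (8 + (2*C)/(W + 2))) = -2 + (W + (8 + (2*C)/(2 + W))) = -2 + (W + (8 + 2*C/(2 + W))) = -2 + (8 + W + 2*C/(2 + W)) = 6 + W + 2*C/(2 + W))
-40246 - S(L(10, 5), 19) = -40246 - (2*19 + (2 + 5)*(6 + 5))/(2 + 5) = -40246 - (38 + 7*11)/7 = -40246 - (38 + 77)/7 = -40246 - 115/7 = -281837/7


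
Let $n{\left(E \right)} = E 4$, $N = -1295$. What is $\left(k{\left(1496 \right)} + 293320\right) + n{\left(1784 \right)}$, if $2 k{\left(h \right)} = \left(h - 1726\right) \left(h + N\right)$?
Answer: $277341$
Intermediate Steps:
$n{\left(E \right)} = 4 E$
$k{\left(h \right)} = \frac{\left(-1726 + h\right) \left(-1295 + h\right)}{2}$ ($k{\left(h \right)} = \frac{\left(h - 1726\right) \left(h - 1295\right)}{2} = \frac{\left(-1726 + h\right) \left(-1295 + h\right)}{2}$)
$\left(k{\left(1496 \right)} + 293320\right) + n{\left(1784 \right)} = \left(\left(1117585 + \frac{1496^{2}}{2} - 2259708\right) + 293320\right) + 4 \cdot 1784 = \left(\left(1117585 + \frac{1}{2} \cdot 2238016 - 2259708\right) + 293320\right) + 7136 = \left(\left(1117585 + 1119008 - 2259708\right) + 293320\right) + 7136 = \left(-23115 + 293320\right) + 7136 = 270205 + 7136 = 277341$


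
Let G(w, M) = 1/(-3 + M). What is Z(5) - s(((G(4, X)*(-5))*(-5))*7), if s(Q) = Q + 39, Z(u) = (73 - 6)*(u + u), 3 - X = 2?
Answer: 1437/2 ≈ 718.50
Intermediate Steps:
X = 1 (X = 3 - 1*2 = 3 - 2 = 1)
Z(u) = 134*u (Z(u) = 67*(2*u) = 134*u)
s(Q) = 39 + Q
Z(5) - s(((G(4, X)*(-5))*(-5))*7) = 134*5 - (39 + ((-5/(-3 + 1))*(-5))*7) = 670 - (39 + ((-5/(-2))*(-5))*7) = 670 - (39 + (-½*(-5)*(-5))*7) = 670 - (39 + ((5/2)*(-5))*7) = 670 - (39 - 25/2*7) = 670 - (39 - 175/2) = 670 - 1*(-97/2) = 670 + 97/2 = 1437/2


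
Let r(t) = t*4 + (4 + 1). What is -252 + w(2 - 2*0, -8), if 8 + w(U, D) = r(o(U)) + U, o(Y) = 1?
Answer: -249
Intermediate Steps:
r(t) = 5 + 4*t (r(t) = 4*t + 5 = 5 + 4*t)
w(U, D) = 1 + U (w(U, D) = -8 + ((5 + 4*1) + U) = -8 + ((5 + 4) + U) = -8 + (9 + U) = 1 + U)
-252 + w(2 - 2*0, -8) = -252 + (1 + (2 - 2*0)) = -252 + (1 + (2 + 0)) = -252 + (1 + 2) = -252 + 3 = -249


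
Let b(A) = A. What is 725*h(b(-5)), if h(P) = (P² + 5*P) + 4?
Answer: 2900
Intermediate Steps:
h(P) = 4 + P² + 5*P
725*h(b(-5)) = 725*(4 + (-5)² + 5*(-5)) = 725*(4 + 25 - 25) = 725*4 = 2900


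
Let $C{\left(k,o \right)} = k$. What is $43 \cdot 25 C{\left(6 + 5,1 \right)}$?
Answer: $11825$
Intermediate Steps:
$43 \cdot 25 C{\left(6 + 5,1 \right)} = 43 \cdot 25 \left(6 + 5\right) = 1075 \cdot 11 = 11825$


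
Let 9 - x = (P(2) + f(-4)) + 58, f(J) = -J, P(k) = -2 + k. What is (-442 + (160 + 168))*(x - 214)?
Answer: 30438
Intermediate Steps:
x = -53 (x = 9 - (((-2 + 2) - 1*(-4)) + 58) = 9 - ((0 + 4) + 58) = 9 - (4 + 58) = 9 - 1*62 = 9 - 62 = -53)
(-442 + (160 + 168))*(x - 214) = (-442 + (160 + 168))*(-53 - 214) = (-442 + 328)*(-267) = -114*(-267) = 30438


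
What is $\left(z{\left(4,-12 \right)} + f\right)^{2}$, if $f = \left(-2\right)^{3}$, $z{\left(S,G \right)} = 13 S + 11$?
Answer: $3025$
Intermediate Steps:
$z{\left(S,G \right)} = 11 + 13 S$
$f = -8$
$\left(z{\left(4,-12 \right)} + f\right)^{2} = \left(\left(11 + 13 \cdot 4\right) - 8\right)^{2} = \left(\left(11 + 52\right) - 8\right)^{2} = \left(63 - 8\right)^{2} = 55^{2} = 3025$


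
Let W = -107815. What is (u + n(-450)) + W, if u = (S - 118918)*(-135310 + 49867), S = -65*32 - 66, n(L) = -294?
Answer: 10343963243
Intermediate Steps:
S = -2146 (S = -2080 - 66 = -2146)
u = 10344071352 (u = (-2146 - 118918)*(-135310 + 49867) = -121064*(-85443) = 10344071352)
(u + n(-450)) + W = (10344071352 - 294) - 107815 = 10344071058 - 107815 = 10343963243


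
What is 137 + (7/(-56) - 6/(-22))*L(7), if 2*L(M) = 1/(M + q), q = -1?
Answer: 144685/1056 ≈ 137.01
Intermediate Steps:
L(M) = 1/(2*(-1 + M)) (L(M) = 1/(2*(M - 1)) = 1/(2*(-1 + M)))
137 + (7/(-56) - 6/(-22))*L(7) = 137 + (7/(-56) - 6/(-22))*(1/(2*(-1 + 7))) = 137 + (7*(-1/56) - 6*(-1/22))*((½)/6) = 137 + (-⅛ + 3/11)*((½)*(⅙)) = 137 + (13/88)*(1/12) = 137 + 13/1056 = 144685/1056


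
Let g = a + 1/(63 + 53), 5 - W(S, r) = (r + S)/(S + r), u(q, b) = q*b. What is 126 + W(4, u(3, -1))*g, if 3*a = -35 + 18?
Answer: 8993/87 ≈ 103.37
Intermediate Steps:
u(q, b) = b*q
a = -17/3 (a = (-35 + 18)/3 = (⅓)*(-17) = -17/3 ≈ -5.6667)
W(S, r) = 4 (W(S, r) = 5 - (r + S)/(S + r) = 5 - (S + r)/(S + r) = 5 - 1*1 = 5 - 1 = 4)
g = -1969/348 (g = -17/3 + 1/(63 + 53) = -17/3 + 1/116 = -1969/348 ≈ -5.6580)
126 + W(4, u(3, -1))*g = 126 + 4*(-1969/348) = 126 - 1969/87 = 8993/87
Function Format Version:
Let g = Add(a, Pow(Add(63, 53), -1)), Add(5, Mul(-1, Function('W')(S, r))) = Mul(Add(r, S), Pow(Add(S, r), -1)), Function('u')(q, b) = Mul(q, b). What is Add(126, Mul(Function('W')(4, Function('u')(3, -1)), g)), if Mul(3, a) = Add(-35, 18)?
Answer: Rational(8993, 87) ≈ 103.37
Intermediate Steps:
Function('u')(q, b) = Mul(b, q)
a = Rational(-17, 3) (a = Mul(Rational(1, 3), Add(-35, 18)) = Mul(Rational(1, 3), -17) = Rational(-17, 3) ≈ -5.6667)
Function('W')(S, r) = 4 (Function('W')(S, r) = Add(5, Mul(-1, Mul(Add(r, S), Pow(Add(S, r), -1)))) = Add(5, Mul(-1, Mul(Add(S, r), Pow(Add(S, r), -1)))) = Add(5, Mul(-1, 1)) = Add(5, -1) = 4)
g = Rational(-1969, 348) (g = Add(Rational(-17, 3), Pow(Add(63, 53), -1)) = Add(Rational(-17, 3), Pow(116, -1)) = Add(Rational(-17, 3), Rational(1, 116)) = Rational(-1969, 348) ≈ -5.6580)
Add(126, Mul(Function('W')(4, Function('u')(3, -1)), g)) = Add(126, Mul(4, Rational(-1969, 348))) = Add(126, Rational(-1969, 87)) = Rational(8993, 87)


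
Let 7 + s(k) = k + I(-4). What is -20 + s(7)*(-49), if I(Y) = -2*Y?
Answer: -412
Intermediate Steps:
s(k) = 1 + k (s(k) = -7 + (k - 2*(-4)) = -7 + (k + 8) = -7 + (8 + k) = 1 + k)
-20 + s(7)*(-49) = -20 + (1 + 7)*(-49) = -20 + 8*(-49) = -20 - 392 = -412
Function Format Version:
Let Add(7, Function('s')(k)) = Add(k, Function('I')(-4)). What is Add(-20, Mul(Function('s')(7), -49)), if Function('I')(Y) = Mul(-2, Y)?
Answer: -412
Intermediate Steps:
Function('s')(k) = Add(1, k) (Function('s')(k) = Add(-7, Add(k, Mul(-2, -4))) = Add(-7, Add(k, 8)) = Add(-7, Add(8, k)) = Add(1, k))
Add(-20, Mul(Function('s')(7), -49)) = Add(-20, Mul(Add(1, 7), -49)) = Add(-20, Mul(8, -49)) = Add(-20, -392) = -412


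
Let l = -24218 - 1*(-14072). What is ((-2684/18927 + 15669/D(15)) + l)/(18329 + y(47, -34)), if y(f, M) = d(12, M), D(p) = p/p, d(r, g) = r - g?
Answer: 104531137/347783625 ≈ 0.30056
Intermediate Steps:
l = -10146 (l = -24218 + 14072 = -10146)
D(p) = 1
y(f, M) = 12 - M
((-2684/18927 + 15669/D(15)) + l)/(18329 + y(47, -34)) = ((-2684/18927 + 15669/1) - 10146)/(18329 + (12 - 1*(-34))) = ((-2684*1/18927 + 15669*1) - 10146)/(18329 + (12 + 34)) = ((-2684/18927 + 15669) - 10146)/(18329 + 46) = (296564479/18927 - 10146)/18375 = (104531137/18927)*(1/18375) = 104531137/347783625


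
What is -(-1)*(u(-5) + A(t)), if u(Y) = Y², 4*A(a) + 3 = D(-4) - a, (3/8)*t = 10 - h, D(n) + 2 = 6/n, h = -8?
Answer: 91/8 ≈ 11.375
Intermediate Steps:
D(n) = -2 + 6/n
t = 48 (t = 8*(10 - 1*(-8))/3 = 8*(10 + 8)/3 = (8/3)*18 = 48)
A(a) = -13/8 - a/4 (A(a) = -¾ + ((-2 + 6/(-4)) - a)/4 = -¾ + ((-2 + 6*(-¼)) - a)/4 = -¾ + ((-2 - 3/2) - a)/4 = -¾ + (-7/2 - a)/4 = -¾ + (-7/8 - a/4) = -13/8 - a/4)
-(-1)*(u(-5) + A(t)) = -(-1)*((-5)² + (-13/8 - ¼*48)) = -(-1)*(25 + (-13/8 - 12)) = -(-1)*(25 - 109/8) = -(-1)*91/8 = -1*(-91/8) = 91/8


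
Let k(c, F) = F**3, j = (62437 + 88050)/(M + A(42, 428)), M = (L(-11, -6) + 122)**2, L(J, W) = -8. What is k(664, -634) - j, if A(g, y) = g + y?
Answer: -3431676990951/13466 ≈ -2.5484e+8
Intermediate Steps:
M = 12996 (M = (-8 + 122)**2 = 114**2 = 12996)
j = 150487/13466 (j = (62437 + 88050)/(12996 + (42 + 428)) = 150487/(12996 + 470) = 150487/13466 ≈ 11.175)
k(664, -634) - j = (-634)**3 - 1*150487/13466 = -254840104 - 150487/13466 = -3431676990951/13466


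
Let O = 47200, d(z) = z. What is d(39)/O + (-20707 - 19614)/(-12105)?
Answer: 380724659/114271200 ≈ 3.3318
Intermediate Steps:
d(39)/O + (-20707 - 19614)/(-12105) = 39/47200 + (-20707 - 19614)/(-12105) = 39*(1/47200) - 40321*(-1/12105) = 39/47200 + 40321/12105 = 380724659/114271200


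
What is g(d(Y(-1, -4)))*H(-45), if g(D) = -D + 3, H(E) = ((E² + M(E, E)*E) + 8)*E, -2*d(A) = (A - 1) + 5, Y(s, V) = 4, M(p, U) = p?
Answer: -1278270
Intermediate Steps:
d(A) = -2 - A/2 (d(A) = -((A - 1) + 5)/2 = -((-1 + A) + 5)/2 = -(4 + A)/2 = -2 - A/2)
H(E) = E*(8 + 2*E²) (H(E) = ((E² + E*E) + 8)*E = ((E² + E²) + 8)*E = (2*E² + 8)*E = (8 + 2*E²)*E = E*(8 + 2*E²))
g(D) = 3 - D
g(d(Y(-1, -4)))*H(-45) = (3 - (-2 - ½*4))*(2*(-45)*(4 + (-45)²)) = (3 - (-2 - 2))*(2*(-45)*(4 + 2025)) = (3 - 1*(-4))*(2*(-45)*2029) = (3 + 4)*(-182610) = 7*(-182610) = -1278270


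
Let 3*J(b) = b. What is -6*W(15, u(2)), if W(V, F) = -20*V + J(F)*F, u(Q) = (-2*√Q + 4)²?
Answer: -376 + 1536*√2 ≈ 1796.2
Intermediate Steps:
J(b) = b/3
u(Q) = (4 - 2*√Q)²
W(V, F) = -20*V + F²/3 (W(V, F) = -20*V + (F/3)*F = -20*V + F²/3)
-6*W(15, u(2)) = -6*(-20*15 + (4*(-2 + √2)²)²/3) = -6*(-300 + (16*(-2 + √2)⁴)/3) = -6*(-300 + 16*(-2 + √2)⁴/3) = 1800 - 32*(-2 + √2)⁴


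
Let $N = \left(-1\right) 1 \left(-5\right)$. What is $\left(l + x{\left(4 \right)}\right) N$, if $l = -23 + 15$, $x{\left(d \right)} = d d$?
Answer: $40$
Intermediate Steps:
$x{\left(d \right)} = d^{2}$
$l = -8$
$N = 5$ ($N = \left(-1\right) \left(-5\right) = 5$)
$\left(l + x{\left(4 \right)}\right) N = \left(-8 + 4^{2}\right) 5 = \left(-8 + 16\right) 5 = 8 \cdot 5 = 40$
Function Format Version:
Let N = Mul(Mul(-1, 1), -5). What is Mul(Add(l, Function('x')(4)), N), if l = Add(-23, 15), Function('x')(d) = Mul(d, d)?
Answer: 40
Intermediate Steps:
Function('x')(d) = Pow(d, 2)
l = -8
N = 5 (N = Mul(-1, -5) = 5)
Mul(Add(l, Function('x')(4)), N) = Mul(Add(-8, Pow(4, 2)), 5) = Mul(Add(-8, 16), 5) = Mul(8, 5) = 40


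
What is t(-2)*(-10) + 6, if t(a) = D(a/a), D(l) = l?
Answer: -4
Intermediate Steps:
t(a) = 1 (t(a) = a/a = 1)
t(-2)*(-10) + 6 = 1*(-10) + 6 = -10 + 6 = -4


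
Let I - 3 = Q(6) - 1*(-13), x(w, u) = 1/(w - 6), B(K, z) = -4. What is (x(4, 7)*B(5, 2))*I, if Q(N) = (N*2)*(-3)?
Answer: -40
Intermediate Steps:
Q(N) = -6*N (Q(N) = (2*N)*(-3) = -6*N)
x(w, u) = 1/(-6 + w)
I = -20 (I = 3 + (-6*6 - 1*(-13)) = 3 + (-36 + 13) = 3 - 23 = -20)
(x(4, 7)*B(5, 2))*I = (-4/(-6 + 4))*(-20) = (-4/(-2))*(-20) = -½*(-4)*(-20) = 2*(-20) = -40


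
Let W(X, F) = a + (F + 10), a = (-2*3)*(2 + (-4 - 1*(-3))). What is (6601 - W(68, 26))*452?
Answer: 2970092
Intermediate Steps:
a = -6 (a = -6*(2 + (-4 + 3)) = -6*(2 - 1) = -6*1 = -6)
W(X, F) = 4 + F (W(X, F) = -6 + (F + 10) = -6 + (10 + F) = 4 + F)
(6601 - W(68, 26))*452 = (6601 - (4 + 26))*452 = (6601 - 1*30)*452 = (6601 - 30)*452 = 6571*452 = 2970092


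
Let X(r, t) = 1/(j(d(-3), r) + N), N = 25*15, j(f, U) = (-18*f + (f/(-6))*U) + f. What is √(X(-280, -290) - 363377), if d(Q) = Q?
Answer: I*√29722784806/286 ≈ 602.81*I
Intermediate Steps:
j(f, U) = -17*f - U*f/6 (j(f, U) = (-18*f + (f*(-⅙))*U) + f = (-18*f + (-f/6)*U) + f = (-18*f - U*f/6) + f = -17*f - U*f/6)
N = 375
X(r, t) = 1/(426 + r/2) (X(r, t) = 1/(-⅙*(-3)*(102 + r) + 375) = 1/((51 + r/2) + 375) = 1/(426 + r/2))
√(X(-280, -290) - 363377) = √(2/(852 - 280) - 363377) = √(2/572 - 363377) = √(2*(1/572) - 363377) = √(1/286 - 363377) = √(-103925821/286) = I*√29722784806/286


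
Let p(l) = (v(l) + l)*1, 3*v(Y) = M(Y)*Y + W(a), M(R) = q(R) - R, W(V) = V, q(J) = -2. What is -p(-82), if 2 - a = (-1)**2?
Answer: 6805/3 ≈ 2268.3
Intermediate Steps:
a = 1 (a = 2 - 1*(-1)**2 = 2 - 1*1 = 2 - 1 = 1)
M(R) = -2 - R
v(Y) = 1/3 + Y*(-2 - Y)/3 (v(Y) = ((-2 - Y)*Y + 1)/3 = (Y*(-2 - Y) + 1)/3 = (1 + Y*(-2 - Y))/3 = 1/3 + Y*(-2 - Y)/3)
p(l) = 1/3 + l - l*(2 + l)/3 (p(l) = ((1/3 - l*(2 + l)/3) + l)*1 = (1/3 + l - l*(2 + l)/3)*1 = 1/3 + l - l*(2 + l)/3)
-p(-82) = -(1/3 - 1/3*(-82)**2 + (1/3)*(-82)) = -(1/3 - 1/3*6724 - 82/3) = -(1/3 - 6724/3 - 82/3) = -1*(-6805/3) = 6805/3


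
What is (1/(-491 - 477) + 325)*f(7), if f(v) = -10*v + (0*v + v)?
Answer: -19819737/968 ≈ -20475.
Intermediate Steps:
f(v) = -9*v (f(v) = -10*v + (0 + v) = -10*v + v = -9*v)
(1/(-491 - 477) + 325)*f(7) = (1/(-491 - 477) + 325)*(-9*7) = (1/(-968) + 325)*(-63) = (-1/968 + 325)*(-63) = (314599/968)*(-63) = -19819737/968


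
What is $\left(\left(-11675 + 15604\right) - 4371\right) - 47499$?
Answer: $-47941$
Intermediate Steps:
$\left(\left(-11675 + 15604\right) - 4371\right) - 47499 = \left(3929 - 4371\right) - 47499 = -442 - 47499 = -47941$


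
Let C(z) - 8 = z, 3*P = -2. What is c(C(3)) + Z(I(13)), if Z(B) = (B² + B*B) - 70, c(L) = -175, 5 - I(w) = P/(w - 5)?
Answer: -13919/72 ≈ -193.32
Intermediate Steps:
P = -⅔ (P = (⅓)*(-2) = -⅔ ≈ -0.66667)
C(z) = 8 + z
I(w) = 5 + 2/(3*(-5 + w)) (I(w) = 5 - (-2)/(3*(w - 5)) = 5 - (-2)/(3*(-5 + w)) = 5 + 2/(3*(-5 + w)))
Z(B) = -70 + 2*B² (Z(B) = (B² + B²) - 70 = 2*B² - 70 = -70 + 2*B²)
c(C(3)) + Z(I(13)) = -175 + (-70 + 2*((-73 + 15*13)/(3*(-5 + 13)))²) = -175 + (-70 + 2*((⅓)*(-73 + 195)/8)²) = -175 + (-70 + 2*((⅓)*(⅛)*122)²) = -175 + (-70 + 2*(61/12)²) = -175 + (-70 + 2*(3721/144)) = -175 + (-70 + 3721/72) = -175 - 1319/72 = -13919/72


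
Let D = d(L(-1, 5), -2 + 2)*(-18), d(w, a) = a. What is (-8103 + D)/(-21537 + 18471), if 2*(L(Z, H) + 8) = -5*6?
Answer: 37/14 ≈ 2.6429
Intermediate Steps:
L(Z, H) = -23 (L(Z, H) = -8 + (-5*6)/2 = -8 + (½)*(-30) = -8 - 15 = -23)
D = 0 (D = (-2 + 2)*(-18) = 0*(-18) = 0)
(-8103 + D)/(-21537 + 18471) = (-8103 + 0)/(-21537 + 18471) = -8103/(-3066) = -8103*(-1/3066) = 37/14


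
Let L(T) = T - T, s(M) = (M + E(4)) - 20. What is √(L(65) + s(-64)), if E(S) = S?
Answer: 4*I*√5 ≈ 8.9443*I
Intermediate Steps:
s(M) = -16 + M (s(M) = (M + 4) - 20 = (4 + M) - 20 = -16 + M)
L(T) = 0
√(L(65) + s(-64)) = √(0 + (-16 - 64)) = √(0 - 80) = √(-80) = 4*I*√5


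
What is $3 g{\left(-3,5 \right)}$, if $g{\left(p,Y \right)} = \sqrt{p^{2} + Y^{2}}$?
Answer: $3 \sqrt{34} \approx 17.493$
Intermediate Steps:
$g{\left(p,Y \right)} = \sqrt{Y^{2} + p^{2}}$
$3 g{\left(-3,5 \right)} = 3 \sqrt{5^{2} + \left(-3\right)^{2}} = 3 \sqrt{25 + 9} = 3 \sqrt{34}$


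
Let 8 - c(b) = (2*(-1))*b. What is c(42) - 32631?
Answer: -32539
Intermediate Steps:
c(b) = 8 + 2*b (c(b) = 8 - 2*(-1)*b = 8 - (-2)*b = 8 + 2*b)
c(42) - 32631 = (8 + 2*42) - 32631 = (8 + 84) - 32631 = 92 - 32631 = -32539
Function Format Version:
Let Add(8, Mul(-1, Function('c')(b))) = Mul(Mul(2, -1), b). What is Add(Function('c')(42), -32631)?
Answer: -32539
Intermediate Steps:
Function('c')(b) = Add(8, Mul(2, b)) (Function('c')(b) = Add(8, Mul(-1, Mul(Mul(2, -1), b))) = Add(8, Mul(-1, Mul(-2, b))) = Add(8, Mul(2, b)))
Add(Function('c')(42), -32631) = Add(Add(8, Mul(2, 42)), -32631) = Add(Add(8, 84), -32631) = Add(92, -32631) = -32539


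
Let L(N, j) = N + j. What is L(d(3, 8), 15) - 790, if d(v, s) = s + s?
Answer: -759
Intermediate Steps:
d(v, s) = 2*s
L(d(3, 8), 15) - 790 = (2*8 + 15) - 790 = (16 + 15) - 790 = 31 - 790 = -759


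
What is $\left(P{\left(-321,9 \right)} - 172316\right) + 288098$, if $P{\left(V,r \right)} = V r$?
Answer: $112893$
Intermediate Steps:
$\left(P{\left(-321,9 \right)} - 172316\right) + 288098 = \left(\left(-321\right) 9 - 172316\right) + 288098 = \left(-2889 - 172316\right) + 288098 = -175205 + 288098 = 112893$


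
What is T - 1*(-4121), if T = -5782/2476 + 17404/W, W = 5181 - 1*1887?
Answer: 8408672905/2038986 ≈ 4123.9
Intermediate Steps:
W = 3294 (W = 5181 - 1887 = 3294)
T = 6011599/2038986 (T = -5782/2476 + 17404/3294 = -5782*1/2476 + 17404*(1/3294) = -2891/1238 + 8702/1647 = 6011599/2038986 ≈ 2.9483)
T - 1*(-4121) = 6011599/2038986 - 1*(-4121) = 6011599/2038986 + 4121 = 8408672905/2038986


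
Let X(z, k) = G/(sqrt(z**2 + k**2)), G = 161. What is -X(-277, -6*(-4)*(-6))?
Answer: -161*sqrt(97465)/97465 ≈ -0.51571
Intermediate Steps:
X(z, k) = 161/sqrt(k**2 + z**2) (X(z, k) = 161/(sqrt(z**2 + k**2)) = 161/(sqrt(k**2 + z**2)) = 161/sqrt(k**2 + z**2))
-X(-277, -6*(-4)*(-6)) = -161/sqrt((-6*(-4)*(-6))**2 + (-277)**2) = -161/sqrt((24*(-6))**2 + 76729) = -161/sqrt((-144)**2 + 76729) = -161/sqrt(20736 + 76729) = -161/sqrt(97465) = -161*sqrt(97465)/97465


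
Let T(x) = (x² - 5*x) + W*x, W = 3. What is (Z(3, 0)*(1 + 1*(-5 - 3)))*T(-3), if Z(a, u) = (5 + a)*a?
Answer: -2520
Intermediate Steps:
Z(a, u) = a*(5 + a)
T(x) = x² - 2*x (T(x) = (x² - 5*x) + 3*x = x² - 2*x)
(Z(3, 0)*(1 + 1*(-5 - 3)))*T(-3) = ((3*(5 + 3))*(1 + 1*(-5 - 3)))*(-3*(-2 - 3)) = ((3*8)*(1 + 1*(-8)))*(-3*(-5)) = (24*(1 - 8))*15 = (24*(-7))*15 = -168*15 = -2520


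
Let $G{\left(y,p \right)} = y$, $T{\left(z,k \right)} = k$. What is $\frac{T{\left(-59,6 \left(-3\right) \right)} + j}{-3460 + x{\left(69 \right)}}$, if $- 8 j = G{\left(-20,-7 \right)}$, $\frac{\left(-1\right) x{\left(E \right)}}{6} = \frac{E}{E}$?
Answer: $\frac{31}{6932} \approx 0.004472$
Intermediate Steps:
$x{\left(E \right)} = -6$ ($x{\left(E \right)} = - 6 \frac{E}{E} = \left(-6\right) 1 = -6$)
$j = \frac{5}{2}$ ($j = \left(- \frac{1}{8}\right) \left(-20\right) = \frac{5}{2} \approx 2.5$)
$\frac{T{\left(-59,6 \left(-3\right) \right)} + j}{-3460 + x{\left(69 \right)}} = \frac{6 \left(-3\right) + \frac{5}{2}}{-3460 - 6} = \frac{-18 + \frac{5}{2}}{-3466} = \left(- \frac{31}{2}\right) \left(- \frac{1}{3466}\right) = \frac{31}{6932}$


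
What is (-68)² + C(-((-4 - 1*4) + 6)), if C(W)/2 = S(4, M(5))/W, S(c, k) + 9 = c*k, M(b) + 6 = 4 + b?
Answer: 4627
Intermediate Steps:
M(b) = -2 + b (M(b) = -6 + (4 + b) = -2 + b)
S(c, k) = -9 + c*k
C(W) = 6/W (C(W) = 2*((-9 + 4*(-2 + 5))/W) = 2*((-9 + 4*3)/W) = 2*((-9 + 12)/W) = 2*(3/W) = 6/W)
(-68)² + C(-((-4 - 1*4) + 6)) = (-68)² + 6/((-((-4 - 1*4) + 6))) = 4624 + 6/((-((-4 - 4) + 6))) = 4624 + 6/((-(-8 + 6))) = 4624 + 6/((-1*(-2))) = 4624 + 6/2 = 4624 + 6*(½) = 4624 + 3 = 4627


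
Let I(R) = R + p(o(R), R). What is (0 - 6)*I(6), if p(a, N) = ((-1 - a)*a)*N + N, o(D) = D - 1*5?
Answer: 0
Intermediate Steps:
o(D) = -5 + D (o(D) = D - 5 = -5 + D)
p(a, N) = N + N*a*(-1 - a) (p(a, N) = (a*(-1 - a))*N + N = N*a*(-1 - a) + N = N + N*a*(-1 - a))
I(R) = R + R*(6 - R - (-5 + R)²) (I(R) = R + R*(1 - (-5 + R) - (-5 + R)²) = R + R*(1 + (5 - R) - (-5 + R)²) = R + R*(6 - R - (-5 + R)²))
(0 - 6)*I(6) = (0 - 6)*(6*(7 - 1*6 - (-5 + 6)²)) = -36*(7 - 6 - 1*1²) = -36*(7 - 6 - 1*1) = -36*(7 - 6 - 1) = -36*0 = -6*0 = 0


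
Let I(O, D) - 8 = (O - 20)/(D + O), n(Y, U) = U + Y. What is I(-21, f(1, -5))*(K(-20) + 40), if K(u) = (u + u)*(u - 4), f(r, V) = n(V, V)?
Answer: 289000/31 ≈ 9322.6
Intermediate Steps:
f(r, V) = 2*V (f(r, V) = V + V = 2*V)
I(O, D) = 8 + (-20 + O)/(D + O) (I(O, D) = 8 + (O - 20)/(D + O) = 8 + (-20 + O)/(D + O))
K(u) = 2*u*(-4 + u) (K(u) = (2*u)*(-4 + u) = 2*u*(-4 + u))
I(-21, f(1, -5))*(K(-20) + 40) = ((-20 + 8*(2*(-5)) + 9*(-21))/(2*(-5) - 21))*(2*(-20)*(-4 - 20) + 40) = ((-20 + 8*(-10) - 189)/(-10 - 21))*(2*(-20)*(-24) + 40) = ((-20 - 80 - 189)/(-31))*(960 + 40) = -1/31*(-289)*1000 = (289/31)*1000 = 289000/31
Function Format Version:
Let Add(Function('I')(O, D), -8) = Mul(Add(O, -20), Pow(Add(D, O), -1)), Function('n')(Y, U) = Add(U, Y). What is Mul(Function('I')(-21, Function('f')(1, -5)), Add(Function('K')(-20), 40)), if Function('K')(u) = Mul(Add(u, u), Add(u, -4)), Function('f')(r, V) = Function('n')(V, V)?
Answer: Rational(289000, 31) ≈ 9322.6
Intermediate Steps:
Function('f')(r, V) = Mul(2, V) (Function('f')(r, V) = Add(V, V) = Mul(2, V))
Function('I')(O, D) = Add(8, Mul(Pow(Add(D, O), -1), Add(-20, O))) (Function('I')(O, D) = Add(8, Mul(Add(O, -20), Pow(Add(D, O), -1))) = Add(8, Mul(Add(-20, O), Pow(Add(D, O), -1))) = Add(8, Mul(Pow(Add(D, O), -1), Add(-20, O))))
Function('K')(u) = Mul(2, u, Add(-4, u)) (Function('K')(u) = Mul(Mul(2, u), Add(-4, u)) = Mul(2, u, Add(-4, u)))
Mul(Function('I')(-21, Function('f')(1, -5)), Add(Function('K')(-20), 40)) = Mul(Mul(Pow(Add(Mul(2, -5), -21), -1), Add(-20, Mul(8, Mul(2, -5)), Mul(9, -21))), Add(Mul(2, -20, Add(-4, -20)), 40)) = Mul(Mul(Pow(Add(-10, -21), -1), Add(-20, Mul(8, -10), -189)), Add(Mul(2, -20, -24), 40)) = Mul(Mul(Pow(-31, -1), Add(-20, -80, -189)), Add(960, 40)) = Mul(Mul(Rational(-1, 31), -289), 1000) = Mul(Rational(289, 31), 1000) = Rational(289000, 31)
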